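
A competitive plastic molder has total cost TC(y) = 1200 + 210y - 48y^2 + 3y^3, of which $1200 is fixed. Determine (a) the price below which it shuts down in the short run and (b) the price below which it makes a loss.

Shutdown price = min AVC. AVC = 210 - 48y + 3y^2, with vertex at y = 8 and minimum $18.
ATC = 1200/y + 210 - 48y + 3y^2. Setting dATC/dy = −1200/y^2 − 48 + 6y = 0 gives y = 10 (since 6·10^3 − 48·10^2 = 1200).
min ATC = 1200/10 + 210 − 48·10 + 3·10^2 = $150. That is the break-even price.
Between these two prices the firm operates at a loss; above $150 it earns a profit.

Shutdown price = $18; break-even price = $150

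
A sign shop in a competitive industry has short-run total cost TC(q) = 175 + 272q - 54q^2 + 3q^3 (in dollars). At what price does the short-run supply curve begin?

$29 per unit

The firm shuts down when price falls below the minimum of average variable cost. AVC = VC/q = 272 - 54q + 3q^2.
At the minimum of AVC, MC = AVC. MC = 272 - 108q + 9q^2; setting MC = AVC gives 6q^2 - 54q = 0, so q = 9. min AVC = 29.
For P < $29 the firm produces nothing.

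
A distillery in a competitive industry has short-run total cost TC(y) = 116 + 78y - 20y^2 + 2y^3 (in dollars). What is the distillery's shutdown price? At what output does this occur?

$28 per unit, at y = 5

The shutdown price is the minimum of AVC. VC = 78y - 20y^2 + 2y^3, so AVC = 78 - 20y + 2y^2.
At the minimum of AVC, MC = AVC. MC = 78 - 40y + 6y^2; setting MC = AVC gives 4y^2 - 20y = 0, so y = 5. min AVC = 28.
For P < $28 the firm produces nothing.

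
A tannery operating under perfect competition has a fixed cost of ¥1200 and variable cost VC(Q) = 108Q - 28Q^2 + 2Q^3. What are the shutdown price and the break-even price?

AVC = 108 - 28Q + 2Q^2; minimized at Q = 7, giving min AVC = ¥10. That is the shutdown price.
ATC = 1200/Q + 108 - 28Q + 2Q^2. Setting dATC/dQ = −1200/Q^2 − 28 + 4Q = 0 gives Q = 10 (since 4·10^3 − 28·10^2 = 1200).
min ATC = 1200/10 + 108 − 28·10 + 2·10^2 = ¥148. That is the break-even price.
Between these two prices the firm operates at a loss; above ¥148 it earns a profit.

Shutdown price = ¥10; break-even price = ¥148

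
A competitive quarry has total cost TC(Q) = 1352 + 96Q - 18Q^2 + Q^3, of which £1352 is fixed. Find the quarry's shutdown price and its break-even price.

Shutdown price = min AVC. AVC = 96 - 18Q + Q^2, with vertex at Q = 9 and minimum £15.
ATC = 1352/Q + 96 - 18Q + Q^2. Setting dATC/dQ = −1352/Q^2 − 18 + 2Q = 0 gives Q = 13 (since 2·13^3 − 18·13^2 = 1352).
min ATC = 1352/13 + 96 − 18·13 + 13^2 = £135. That is the break-even price.
For £15 ≤ P < £135 the firm produces at a loss; below £15 it shuts down.

Shutdown price = £15; break-even price = £135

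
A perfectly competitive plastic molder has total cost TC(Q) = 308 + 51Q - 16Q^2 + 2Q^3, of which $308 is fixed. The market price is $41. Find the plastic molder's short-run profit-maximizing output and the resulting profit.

Profit = -$208 at Q = 5

AVC = 51 - 16Q + 2Q^2; min AVC = $19 at Q = 4. Since P = $41 ≥ min AVC, the firm produces.
With MC = 51 - 32Q + 6Q^2, P = MC on the upward-sloping part at Q* = 5.
TR = 41·5 = 205. TC = 308 + 105 = 413. Profit = 205 − 413 = -$208.
By producing, the firm covers all variable cost plus $100 of fixed cost; shutting down would lose the full $308.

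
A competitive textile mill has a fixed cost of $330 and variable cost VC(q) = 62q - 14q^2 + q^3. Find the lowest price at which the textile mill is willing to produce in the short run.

$13 per unit

Short-run supply begins at min AVC. From VC = 62q - 14q^2 + q^3, AVC = 62 - 14q + q^2.
dAVC/dq = -14 + 2q = 0 gives q = 7. min AVC = 62 - 14·7 + 7^2 = 13.
So the shutdown price is $13.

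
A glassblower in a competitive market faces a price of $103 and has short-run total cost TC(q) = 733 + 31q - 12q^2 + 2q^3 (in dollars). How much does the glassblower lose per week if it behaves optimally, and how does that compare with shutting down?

AVC = 31 - 12q + 2q^2 has its minimum $13 at q = 3; price $103 clears that bar, so the firm operates.
With MC = 31 - 24q + 6q^2, P = MC on the upward-sloping part at q* = 6.
TR = 103·6 = 618. TC = 733 + 186 = 919. Profit = 618 − 919 = -$301.
Shutting down would mean losing the fixed cost of $733, so operating at a loss of $301 is better by $432.

Profit = -$301 at q = 6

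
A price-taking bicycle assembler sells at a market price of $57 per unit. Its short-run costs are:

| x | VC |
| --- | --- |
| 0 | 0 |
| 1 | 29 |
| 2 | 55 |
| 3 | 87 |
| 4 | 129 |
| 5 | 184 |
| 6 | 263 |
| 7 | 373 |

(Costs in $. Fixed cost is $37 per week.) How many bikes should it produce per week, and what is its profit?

x = 5; profit = $64

Profit at each row (π = 57x − TC): x=0: -37; x=1: -9; x=2: 22; x=3: 47; x=4: 62; x=5: 64; x=6: 42; x=7: -11.
Profit is maximized at x = 5. AVC there is 184/5 = $36.80 ≤ P, so producing beats shutting down (which would give -$37).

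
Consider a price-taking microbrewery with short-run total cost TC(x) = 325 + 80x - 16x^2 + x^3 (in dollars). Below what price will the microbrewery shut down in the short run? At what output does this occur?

$16 per unit, at x = 8

The shutdown price is the minimum of AVC. VC = 80x - 16x^2 + x^3, so AVC = 80 - 16x + x^2.
At the minimum of AVC, MC = AVC. MC = 80 - 32x + 3x^2; setting MC = AVC gives 2x^2 - 16x = 0, so x = 8. min AVC = 16.
The firm shuts down for any P below $16.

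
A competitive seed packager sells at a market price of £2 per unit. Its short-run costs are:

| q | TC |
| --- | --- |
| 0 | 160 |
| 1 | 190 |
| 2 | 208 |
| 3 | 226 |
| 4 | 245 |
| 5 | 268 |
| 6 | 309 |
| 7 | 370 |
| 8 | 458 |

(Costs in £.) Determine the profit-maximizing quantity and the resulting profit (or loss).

Profit at each row (π = 2q − TC): q=0: -160; q=1: -188; q=2: -204; q=3: -220; q=4: -237; q=5: -258; q=6: -297; q=7: -356; q=8: -442.
Profit is highest at q = 0. Equivalently, the lowest AVC in the table is 85/4 ≈ £21.25 at q = 4, and P = £2 falls below it — price never covers variable cost, so the firm shuts down and loses only its fixed cost.

q = 0 (shut down); profit = -£160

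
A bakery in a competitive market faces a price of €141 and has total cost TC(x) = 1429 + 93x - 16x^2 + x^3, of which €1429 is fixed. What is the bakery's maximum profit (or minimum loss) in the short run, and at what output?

Profit = -€277 at x = 12

AVC = 93 - 16x + x^2; min AVC = €29 at x = 8. Since P = €141 ≥ min AVC, the firm produces.
MC = 93 - 32x + 3x^2. Setting P = MC and taking the root on the rising branch gives x* = 12.
TR = 141·12 = 1692. TC = 1429 + 540 = 1969. Profit = 1692 − 1969 = -€277.
Shutting down would mean losing the fixed cost of €1429, so operating at a loss of €277 is better by €1152.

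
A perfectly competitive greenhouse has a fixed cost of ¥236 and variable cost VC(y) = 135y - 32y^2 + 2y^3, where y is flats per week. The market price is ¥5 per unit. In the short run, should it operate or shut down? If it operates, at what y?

Shut down

Strip out fixed cost: VC = 135y - 32y^2 + 2y^3. Then AVC = 135 - 32y + 2y^2 and MC = 135 - 64y + 6y^2.
AVC hits its minimum where MC = AVC, at y = 8, giving min AVC = 135 - 32·8 + 2·8^2 = ¥7.
P = ¥5 lies below min AVC = ¥7; no output level covers variable cost.
Best response: produce nothing and absorb the ¥236 fixed cost.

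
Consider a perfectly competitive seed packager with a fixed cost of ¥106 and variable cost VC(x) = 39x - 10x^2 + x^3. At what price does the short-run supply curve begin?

¥14 per unit

The firm shuts down when price falls below the minimum of average variable cost. AVC = VC/x = 39 - 10x + x^2.
dAVC/dx = -10 + 2x = 0 gives x = 5. min AVC = 39 - 10·5 + 5^2 = 14.
The firm shuts down for any P below ¥14.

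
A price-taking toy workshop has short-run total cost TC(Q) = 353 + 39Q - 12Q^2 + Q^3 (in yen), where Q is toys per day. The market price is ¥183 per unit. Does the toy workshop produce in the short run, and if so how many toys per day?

Produce at Q = 12

Strip out fixed cost: VC = 39Q - 12Q^2 + Q^3. Then AVC = 39 - 12Q + Q^2 and MC = 39 - 24Q + 3Q^2.
AVC is minimized where dAVC/dQ = -12 + 2Q = 0, at Q = 6; min AVC = 39 - 12·6 + 6^2 = ¥3.
P = ¥183 exceeds min AVC = ¥3, so the firm stays open.
P = MC gives -144 - 24Q + 3Q^2 = 0, with roots -4 and 12. Take the larger (rising MC): Q* = 12.
Check: AVC at Q = 12 is ¥39 ≤ P, so revenue covers variable cost.
Profit = P·Q − TC = 183·12 − 821 = ¥1375.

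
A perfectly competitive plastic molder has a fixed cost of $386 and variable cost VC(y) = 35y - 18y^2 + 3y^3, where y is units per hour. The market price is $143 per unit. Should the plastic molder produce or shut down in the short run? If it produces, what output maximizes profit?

Strip out fixed cost: VC = 35y - 18y^2 + 3y^3. Then AVC = 35 - 18y + 3y^2 and MC = 35 - 36y + 9y^2.
AVC is minimized where dAVC/dy = -18 + 6y = 0, at y = 3; min AVC = 35 - 18·3 + 3·3^2 = $8.
Because $143 ≥ $8, revenue can cover variable cost; the firm operates.
Solving P = MC: -108 - 36y + 9y^2 = 0 ⇒ y = -2 or 6. On the upward-sloping branch, y* = 6.
Check: AVC at y = 6 is $35 ≤ P, so revenue covers variable cost.
Profit = P·y − TC = 143·6 − 596 = $262.

Produce at y = 6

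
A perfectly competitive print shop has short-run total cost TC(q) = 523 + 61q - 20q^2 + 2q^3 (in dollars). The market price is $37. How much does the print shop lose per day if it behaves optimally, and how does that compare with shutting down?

Profit = -$379 at q = 6

AVC = 61 - 20q + 2q^2; min AVC = $11 at q = 5. Since P = $37 ≥ min AVC, the firm produces.
With MC = 61 - 40q + 6q^2, P = MC on the upward-sloping part at q* = 6.
TR = 37·6 = 222. TC = 523 + 78 = 601. Profit = 222 − 601 = -$379.
By producing, the firm covers all variable cost plus $144 of fixed cost; shutting down would lose the full $523.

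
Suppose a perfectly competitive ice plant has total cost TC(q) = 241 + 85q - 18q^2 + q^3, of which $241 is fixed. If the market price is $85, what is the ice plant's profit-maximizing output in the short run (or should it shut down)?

Variable cost is VC = 85q - 18q^2 + q^3, so AVC = VC/q = 85 - 18q + q^2 and MC = dTC/dq = 85 - 36q + 3q^2.
The AVC parabola has its vertex at q = 18/2 = 9, where AVC = 85 - 18·9 + 9^2 = $4.
P = $85 exceeds min AVC = $4, so the firm stays open.
Set P = MC: 85 = 85 - 36q + 3q^2 → -36q + 3q^2 = 0. The roots are q = 0 and q = 12; the profit-maximizing output is on the rising part of MC, so q* = 12.
Check: AVC at q = 12 is $13 ≤ P, so revenue covers variable cost.
Profit = P·q − TC = 85·12 − 397 = $623.

Produce at q = 12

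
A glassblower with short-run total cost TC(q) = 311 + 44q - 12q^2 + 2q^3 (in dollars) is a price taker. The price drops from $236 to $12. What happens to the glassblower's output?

AVC = 44 - 12q + 2q^2, minimized at q = 3 where min AVC = $26. MC = 44 - 24q + 6q^2.
With P = $236 above the shutdown price, P = MC gives q = 8.
At P = $12 < min AVC = $26, price no longer covers variable cost at any output, so the firm shuts down: q = 0.

Output falls from 8 to 0 (the firm shuts down)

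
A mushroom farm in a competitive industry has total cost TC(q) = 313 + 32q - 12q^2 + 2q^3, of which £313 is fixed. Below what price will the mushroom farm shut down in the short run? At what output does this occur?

The shutdown price is the minimum of AVC. VC = 32q - 12q^2 + 2q^3, so AVC = 32 - 12q + 2q^2.
dAVC/dq = -12 + 4q = 0 gives q = 3. min AVC = 32 - 12·3 + 2·3^2 = 14.
For P < £14 the firm produces nothing.

£14 per unit, at q = 3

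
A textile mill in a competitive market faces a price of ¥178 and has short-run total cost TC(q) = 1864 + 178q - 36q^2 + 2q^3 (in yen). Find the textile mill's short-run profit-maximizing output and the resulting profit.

AVC = 178 - 36q + 2q^2; min AVC = ¥16 at q = 9. Since P = ¥178 ≥ min AVC, the firm produces.
With MC = 178 - 72q + 6q^2, P = MC on the upward-sloping part at q* = 12.
TR = 178·12 = 2136. TC = 1864 + 408 = 2272. Profit = 2136 − 2272 = -¥136.
Shutting down would mean losing the fixed cost of ¥1864, so operating at a loss of ¥136 is better by ¥1728.

Profit = -¥136 at q = 12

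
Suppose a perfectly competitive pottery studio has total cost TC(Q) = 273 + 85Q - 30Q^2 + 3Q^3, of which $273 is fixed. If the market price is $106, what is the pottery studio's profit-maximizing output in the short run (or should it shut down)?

Strip out fixed cost: VC = 85Q - 30Q^2 + 3Q^3. Then AVC = 85 - 30Q + 3Q^2 and MC = 85 - 60Q + 9Q^2.
AVC is minimized where dAVC/dQ = -30 + 6Q = 0, at Q = 5; min AVC = 85 - 30·5 + 3·5^2 = $10.
P = $106 exceeds min AVC = $10, so the firm stays open.
Set P = MC: 106 = 85 - 60Q + 9Q^2 → -21 - 60Q + 9Q^2 = 0. The roots are Q = -1/3 and Q = 7; the profit-maximizing output is on the rising part of MC, so Q* = 7.
Check: AVC at Q = 7 is $22 ≤ P, so revenue covers variable cost.
Profit = P·Q − TC = 106·7 − 427 = $315.

Produce at Q = 7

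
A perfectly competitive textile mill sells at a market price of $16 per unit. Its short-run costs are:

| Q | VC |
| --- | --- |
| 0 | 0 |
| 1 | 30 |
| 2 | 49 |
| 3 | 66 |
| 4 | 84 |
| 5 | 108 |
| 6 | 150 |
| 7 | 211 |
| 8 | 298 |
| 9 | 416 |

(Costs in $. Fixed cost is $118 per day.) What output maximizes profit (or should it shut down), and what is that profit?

Q = 0 (shut down); profit = -$118

Tabulate TR − TC: Q=0: -118; Q=1: -132; Q=2: -135; Q=3: -136; Q=4: -138; Q=5: -146; Q=6: -172; Q=7: -217; Q=8: -288; Q=9: -390.
Profit is highest at Q = 0. Equivalently, the lowest AVC in the table is 84/4 ≈ $21 at Q = 4, and P = $16 falls below it — price never covers variable cost, so the firm shuts down and loses only its fixed cost.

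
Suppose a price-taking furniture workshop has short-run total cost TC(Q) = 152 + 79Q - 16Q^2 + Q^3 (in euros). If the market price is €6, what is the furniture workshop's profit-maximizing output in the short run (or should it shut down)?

Shut down

From TC, MC = TC'(Q) = 79 - 32Q + 3Q^2 and AVC = VC/Q = 79 - 16Q + Q^2.
AVC hits its minimum where MC = AVC, at Q = 8, giving min AVC = 79 - 16·8 + 8^2 = €15.
With P < min AVC (€6 < €15), every unit sold adds to the loss.
The firm minimizes its loss by shutting down and losing only its fixed cost of €152.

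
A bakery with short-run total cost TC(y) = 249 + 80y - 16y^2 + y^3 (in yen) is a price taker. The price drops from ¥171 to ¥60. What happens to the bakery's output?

Output falls from 13 to 10

MC = 80 - 32y + 3y^2; the shutdown threshold is min AVC = ¥16 (at y = 8).
At P = ¥171 ≥ min AVC, set P = MC on the rising branch: y = 13.
At P = ¥60 ≥ min AVC, set P = MC: y = 10. The firm stays open but cuts output.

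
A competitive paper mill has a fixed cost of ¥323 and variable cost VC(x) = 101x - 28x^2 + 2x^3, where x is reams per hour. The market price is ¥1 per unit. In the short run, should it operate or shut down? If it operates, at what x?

Variable cost is VC = 101x - 28x^2 + 2x^3, so AVC = VC/x = 101 - 28x + 2x^2 and MC = dTC/dx = 101 - 56x + 6x^2.
AVC is minimized where dAVC/dx = -28 + 4x = 0, at x = 7; min AVC = 101 - 28·7 + 2·7^2 = ¥3.
P = ¥1 lies below min AVC = ¥3; no output level covers variable cost.
Shutting down limits the loss to fixed cost, ¥323.

Shut down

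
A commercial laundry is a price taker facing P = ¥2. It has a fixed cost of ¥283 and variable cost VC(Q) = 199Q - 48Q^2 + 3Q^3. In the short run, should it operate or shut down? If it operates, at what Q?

Variable cost is VC = 199Q - 48Q^2 + 3Q^3, so AVC = VC/Q = 199 - 48Q + 3Q^2 and MC = dTC/dQ = 199 - 96Q + 9Q^2.
AVC is minimized where dAVC/dQ = -48 + 6Q = 0, at Q = 8; min AVC = 199 - 48·8 + 3·8^2 = ¥7.
With P < min AVC (¥2 < ¥7), every unit sold adds to the loss.
Best response: produce nothing and absorb the ¥283 fixed cost.

Shut down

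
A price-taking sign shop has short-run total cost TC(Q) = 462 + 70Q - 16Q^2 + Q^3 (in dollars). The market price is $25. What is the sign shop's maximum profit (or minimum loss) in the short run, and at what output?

Profit = -$300 at Q = 9

AVC = 70 - 16Q + Q^2; min AVC = $6 at Q = 8. Since P = $25 ≥ min AVC, the firm produces.
With MC = 70 - 32Q + 3Q^2, P = MC on the upward-sloping part at Q* = 9.
TR = 25·9 = 225. TC = 462 + 63 = 525. Profit = 225 − 525 = -$300.
By producing, the firm covers all variable cost plus $162 of fixed cost; shutting down would lose the full $462.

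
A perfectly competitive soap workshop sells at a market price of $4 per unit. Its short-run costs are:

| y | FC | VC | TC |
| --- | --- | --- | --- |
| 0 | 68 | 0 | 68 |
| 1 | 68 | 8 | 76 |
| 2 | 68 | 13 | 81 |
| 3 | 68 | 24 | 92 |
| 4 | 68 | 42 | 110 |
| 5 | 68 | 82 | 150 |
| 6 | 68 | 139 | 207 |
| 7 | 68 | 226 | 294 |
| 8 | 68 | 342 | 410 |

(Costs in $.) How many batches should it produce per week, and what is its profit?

y = 0 (shut down); profit = -$68

Tabulate TR − TC: y=0: -68; y=1: -72; y=2: -73; y=3: -80; y=4: -94; y=5: -130; y=6: -183; y=7: -266; y=8: -378.
Profit is highest at y = 0. Equivalently, the lowest AVC in the table is 13/2 ≈ $6.50 at y = 2, and P = $4 falls below it — price never covers variable cost, so the firm shuts down and loses only its fixed cost.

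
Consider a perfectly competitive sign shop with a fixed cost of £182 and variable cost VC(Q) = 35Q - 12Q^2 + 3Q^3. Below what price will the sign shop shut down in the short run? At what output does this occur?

£23 per unit, at Q = 2

Short-run supply begins at min AVC. From VC = 35Q - 12Q^2 + 3Q^3, AVC = 35 - 12Q + 3Q^2.
At the minimum of AVC, MC = AVC. MC = 35 - 24Q + 9Q^2; setting MC = AVC gives 6Q^2 - 12Q = 0, so Q = 2. min AVC = 23.
So the shutdown price is £23.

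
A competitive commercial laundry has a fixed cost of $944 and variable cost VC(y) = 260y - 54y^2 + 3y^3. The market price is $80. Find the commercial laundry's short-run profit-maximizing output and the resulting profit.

Profit = -$344 at y = 10

AVC = 260 - 54y + 3y^2; min AVC = $17 at y = 9. Since P = $80 ≥ min AVC, the firm produces.
MC = 260 - 108y + 9y^2. Setting P = MC and taking the root on the rising branch gives y* = 10.
TR = 80·10 = 800. TC = 944 + 200 = 1144. Profit = 800 − 1144 = -$344.
That loss of $344 beats the $944 the firm would lose by shutting down; producing recovers $600 of fixed cost.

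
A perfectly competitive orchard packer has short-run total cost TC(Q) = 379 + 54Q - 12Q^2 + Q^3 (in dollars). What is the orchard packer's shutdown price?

The shutdown price is the minimum of AVC. VC = 54Q - 12Q^2 + Q^3, so AVC = 54 - 12Q + Q^2.
dAVC/dQ = -12 + 2Q = 0 gives Q = 6. min AVC = 54 - 12·6 + 6^2 = 18.
For P < $18 the firm produces nothing.

$18 per unit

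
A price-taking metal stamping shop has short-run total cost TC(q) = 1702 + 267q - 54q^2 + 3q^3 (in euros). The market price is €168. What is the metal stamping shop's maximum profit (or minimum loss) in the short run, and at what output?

AVC = 267 - 54q + 3q^2 has its minimum €24 at q = 9; price €168 clears that bar, so the firm operates.
With MC = 267 - 108q + 9q^2, P = MC on the upward-sloping part at q* = 11.
TR = 168·11 = 1848. TC = 1702 + 396 = 2098. Profit = 1848 − 2098 = -€250.
That loss of €250 beats the €1702 the firm would lose by shutting down; producing recovers €1452 of fixed cost.

Profit = -€250 at q = 11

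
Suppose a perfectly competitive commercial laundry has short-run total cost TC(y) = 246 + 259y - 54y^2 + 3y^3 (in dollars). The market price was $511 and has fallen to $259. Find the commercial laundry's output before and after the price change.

MC = 259 - 108y + 9y^2; the shutdown threshold is min AVC = $16 (at y = 9).
At P = $511 ≥ min AVC, set P = MC on the rising branch: y = 14.
At P = $259 ≥ min AVC, set P = MC: y = 12. The firm stays open but cuts output.

Output falls from 14 to 12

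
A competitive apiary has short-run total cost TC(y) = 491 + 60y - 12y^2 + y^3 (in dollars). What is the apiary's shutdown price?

$24 per unit

The firm shuts down when price falls below the minimum of average variable cost. AVC = VC/y = 60 - 12y + y^2.
At the minimum of AVC, MC = AVC. MC = 60 - 24y + 3y^2; setting MC = AVC gives 2y^2 - 12y = 0, so y = 6. min AVC = 24.
So the shutdown price is $24.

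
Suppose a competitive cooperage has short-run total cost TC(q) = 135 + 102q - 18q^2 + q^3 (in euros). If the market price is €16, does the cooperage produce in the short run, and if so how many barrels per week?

Shut down

Strip out fixed cost: VC = 102q - 18q^2 + q^3. Then AVC = 102 - 18q + q^2 and MC = 102 - 36q + 3q^2.
AVC hits its minimum where MC = AVC, at q = 9, giving min AVC = 102 - 18·9 + 9^2 = €21.
With P < min AVC (€16 < €21), every unit sold adds to the loss.
Shutting down limits the loss to fixed cost, €135.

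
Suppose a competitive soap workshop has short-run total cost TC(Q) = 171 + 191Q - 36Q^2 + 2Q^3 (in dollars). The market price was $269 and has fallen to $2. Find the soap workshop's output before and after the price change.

Output falls from 13 to 0 (the firm shuts down)

MC = 191 - 72Q + 6Q^2; the shutdown threshold is min AVC = $29 (at Q = 9).
With P = $269 above the shutdown price, P = MC gives Q = 13.
At P = $2 < min AVC = $29, price no longer covers variable cost at any output, so the firm shuts down: Q = 0.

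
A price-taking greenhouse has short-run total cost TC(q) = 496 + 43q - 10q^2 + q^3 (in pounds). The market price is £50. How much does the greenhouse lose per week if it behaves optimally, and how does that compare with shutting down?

Profit = -£300 at q = 7

AVC = 43 - 10q + q^2 has its minimum £18 at q = 5; price £50 clears that bar, so the firm operates.
With MC = 43 - 20q + 3q^2, P = MC on the upward-sloping part at q* = 7.
TR = 50·7 = 350. TC = 496 + 154 = 650. Profit = 350 − 650 = -£300.
Shutting down would mean losing the fixed cost of £496, so operating at a loss of £300 is better by £196.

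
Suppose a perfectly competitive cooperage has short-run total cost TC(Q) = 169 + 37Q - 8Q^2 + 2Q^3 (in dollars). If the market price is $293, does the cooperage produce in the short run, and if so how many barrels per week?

Produce at Q = 8

From TC, MC = TC'(Q) = 37 - 16Q + 6Q^2 and AVC = VC/Q = 37 - 8Q + 2Q^2.
AVC hits its minimum where MC = AVC, at Q = 2, giving min AVC = 37 - 8·2 + 2·2^2 = $29.
Since P = $293 ≥ min AVC = $29, price covers variable cost and the firm should produce.
P = MC gives -256 - 16Q + 6Q^2 = 0, with roots -16/3 and 8. Take the larger (rising MC): Q* = 8.
Check: AVC at Q = 8 is $101 ≤ P, so revenue covers variable cost.
Profit = P·Q − TC = 293·8 − 977 = $1367.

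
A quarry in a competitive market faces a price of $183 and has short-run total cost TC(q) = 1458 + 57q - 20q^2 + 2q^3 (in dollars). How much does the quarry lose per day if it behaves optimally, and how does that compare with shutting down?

AVC = 57 - 20q + 2q^2; min AVC = $7 at q = 5. Since P = $183 ≥ min AVC, the firm produces.
With MC = 57 - 40q + 6q^2, P = MC on the upward-sloping part at q* = 9.
TR = 183·9 = 1647. TC = 1458 + 351 = 1809. Profit = 1647 − 1809 = -$162.
By producing, the firm covers all variable cost plus $1296 of fixed cost; shutting down would lose the full $1458.

Profit = -$162 at q = 9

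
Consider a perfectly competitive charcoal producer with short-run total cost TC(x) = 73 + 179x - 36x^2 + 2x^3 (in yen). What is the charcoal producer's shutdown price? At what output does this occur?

¥17 per unit, at x = 9

The shutdown price is the minimum of AVC. VC = 179x - 36x^2 + 2x^3, so AVC = 179 - 36x + 2x^2.
At the minimum of AVC, MC = AVC. MC = 179 - 72x + 6x^2; setting MC = AVC gives 4x^2 - 36x = 0, so x = 9. min AVC = 17.
The firm shuts down for any P below ¥17.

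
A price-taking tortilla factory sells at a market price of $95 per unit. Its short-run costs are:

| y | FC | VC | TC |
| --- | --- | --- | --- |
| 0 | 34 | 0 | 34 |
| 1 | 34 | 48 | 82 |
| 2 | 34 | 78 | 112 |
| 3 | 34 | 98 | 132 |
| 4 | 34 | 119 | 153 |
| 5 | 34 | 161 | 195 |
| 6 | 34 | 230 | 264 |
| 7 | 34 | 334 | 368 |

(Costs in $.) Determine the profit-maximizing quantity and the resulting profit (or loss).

y = 6; profit = $306

Compute π = P·y − TC at each output: y=0: -34; y=1: 13; y=2: 78; y=3: 153; y=4: 227; y=5: 280; y=6: 306; y=7: 297.
Profit is maximized at y = 6. AVC there is 230/6 = $38.33 ≤ P, so producing beats shutting down (which would give -$34).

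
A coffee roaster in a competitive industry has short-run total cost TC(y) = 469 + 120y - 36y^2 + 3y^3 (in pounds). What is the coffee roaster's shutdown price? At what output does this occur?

Short-run supply begins at min AVC. From VC = 120y - 36y^2 + 3y^3, AVC = 120 - 36y + 3y^2.
At the minimum of AVC, MC = AVC. MC = 120 - 72y + 9y^2; setting MC = AVC gives 6y^2 - 36y = 0, so y = 6. min AVC = 12.
For P < £12 the firm produces nothing.

£12 per unit, at y = 6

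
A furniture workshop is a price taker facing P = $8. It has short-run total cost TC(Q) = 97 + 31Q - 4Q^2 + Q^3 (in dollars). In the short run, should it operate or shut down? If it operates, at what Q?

Shut down

Variable cost is VC = 31Q - 4Q^2 + Q^3, so AVC = VC/Q = 31 - 4Q + Q^2 and MC = dTC/dQ = 31 - 8Q + 3Q^2.
The AVC parabola has its vertex at Q = 4/2 = 2, where AVC = 31 - 4·2 + 2^2 = $27.
With P < min AVC ($8 < $27), every unit sold adds to the loss.
Best response: produce nothing and absorb the $97 fixed cost.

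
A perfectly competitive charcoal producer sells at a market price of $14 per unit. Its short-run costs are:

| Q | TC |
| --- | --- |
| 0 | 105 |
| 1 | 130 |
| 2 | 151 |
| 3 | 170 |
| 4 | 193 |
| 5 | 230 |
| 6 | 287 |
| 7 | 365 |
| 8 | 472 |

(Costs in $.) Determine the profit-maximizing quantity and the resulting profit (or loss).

Profit at each row (π = 14Q − TC): Q=0: -105; Q=1: -116; Q=2: -123; Q=3: -128; Q=4: -137; Q=5: -160; Q=6: -203; Q=7: -267; Q=8: -360.
Profit is highest at Q = 0. Equivalently, the lowest AVC in the table is 65/3 ≈ $21.67 at Q = 3, and P = $14 falls below it — price never covers variable cost, so the firm shuts down and loses only its fixed cost.

Q = 0 (shut down); profit = -$105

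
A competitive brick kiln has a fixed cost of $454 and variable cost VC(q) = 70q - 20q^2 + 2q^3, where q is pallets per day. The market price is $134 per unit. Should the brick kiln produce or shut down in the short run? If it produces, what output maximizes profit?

Produce at q = 8

Strip out fixed cost: VC = 70q - 20q^2 + 2q^3. Then AVC = 70 - 20q + 2q^2 and MC = 70 - 40q + 6q^2.
AVC is minimized where dAVC/dq = -20 + 4q = 0, at q = 5; min AVC = 70 - 20·5 + 2·5^2 = $20.
Because $134 ≥ $20, revenue can cover variable cost; the firm operates.
Set P = MC: 134 = 70 - 40q + 6q^2 → -64 - 40q + 6q^2 = 0. The roots are q = -4/3 and q = 8; the profit-maximizing output is on the rising part of MC, so q* = 8.
Check: AVC at q = 8 is $38 ≤ P, so revenue covers variable cost.
Profit = P·q − TC = 134·8 − 758 = $314.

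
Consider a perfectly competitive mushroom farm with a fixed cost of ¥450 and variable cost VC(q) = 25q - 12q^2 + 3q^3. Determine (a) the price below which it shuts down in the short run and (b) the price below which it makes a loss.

Shutdown price = ¥13; break-even price = ¥130

AVC = 25 - 12q + 3q^2; minimized at q = 2, giving min AVC = ¥13. That is the shutdown price.
ATC = 450/q + 25 - 12q + 3q^2. Setting dATC/dq = −450/q^2 − 12 + 6q = 0 gives q = 5 (since 6·5^3 − 12·5^2 = 450).
min ATC = 450/5 + 25 − 12·5 + 3·5^2 = ¥130. That is the break-even price.
For ¥13 ≤ P < ¥130 the firm produces at a loss; below ¥13 it shuts down.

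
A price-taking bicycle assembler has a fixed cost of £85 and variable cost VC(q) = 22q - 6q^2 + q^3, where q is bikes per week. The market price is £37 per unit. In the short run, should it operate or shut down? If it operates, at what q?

From TC, MC = TC'(q) = 22 - 12q + 3q^2 and AVC = VC/q = 22 - 6q + q^2.
AVC hits its minimum where MC = AVC, at q = 3, giving min AVC = 22 - 6·3 + 3^2 = £13.
P = £37 exceeds min AVC = £13, so the firm stays open.
Solving P = MC: -15 - 12q + 3q^2 = 0 ⇒ q = -1 or 5. On the upward-sloping branch, q* = 5.
Check: AVC at q = 5 is £17 ≤ P, so revenue covers variable cost.
Profit = P·q − TC = 37·5 − 170 = £15.

Produce at q = 5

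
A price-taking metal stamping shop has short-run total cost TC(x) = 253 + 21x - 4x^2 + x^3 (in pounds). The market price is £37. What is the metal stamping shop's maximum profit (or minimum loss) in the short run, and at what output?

AVC = 21 - 4x + x^2; min AVC = £17 at x = 2. Since P = £37 ≥ min AVC, the firm produces.
With MC = 21 - 8x + 3x^2, P = MC on the upward-sloping part at x* = 4.
TR = 37·4 = 148. TC = 253 + 84 = 337. Profit = 148 − 337 = -£189.
By producing, the firm covers all variable cost plus £64 of fixed cost; shutting down would lose the full £253.

Profit = -£189 at x = 4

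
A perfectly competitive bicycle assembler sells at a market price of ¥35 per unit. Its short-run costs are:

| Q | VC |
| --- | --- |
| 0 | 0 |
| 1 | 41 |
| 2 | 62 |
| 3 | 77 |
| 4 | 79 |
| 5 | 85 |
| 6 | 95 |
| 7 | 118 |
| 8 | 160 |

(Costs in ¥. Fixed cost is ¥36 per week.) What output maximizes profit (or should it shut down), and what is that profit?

Tabulate TR − TC: Q=0: -36; Q=1: -42; Q=2: -28; Q=3: -8; Q=4: 25; Q=5: 54; Q=6: 79; Q=7: 91; Q=8: 84.
Profit is maximized at Q = 7. AVC there is 118/7 = ¥16.86 ≤ P, so producing beats shutting down (which would give -¥36).

Q = 7; profit = ¥91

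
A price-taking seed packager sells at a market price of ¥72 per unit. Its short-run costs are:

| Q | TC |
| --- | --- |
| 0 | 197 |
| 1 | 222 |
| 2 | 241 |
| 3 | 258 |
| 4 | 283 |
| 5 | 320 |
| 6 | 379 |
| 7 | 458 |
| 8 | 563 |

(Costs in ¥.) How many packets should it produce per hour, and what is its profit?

Q = 6; profit = ¥53

Compute π = P·Q − TC at each output: Q=0: -197; Q=1: -150; Q=2: -97; Q=3: -42; Q=4: 5; Q=5: 40; Q=6: 53; Q=7: 46; Q=8: 13.
Profit is maximized at Q = 6. AVC there is 182/6 = ¥30.33 ≤ P, so producing beats shutting down (which would give -¥197).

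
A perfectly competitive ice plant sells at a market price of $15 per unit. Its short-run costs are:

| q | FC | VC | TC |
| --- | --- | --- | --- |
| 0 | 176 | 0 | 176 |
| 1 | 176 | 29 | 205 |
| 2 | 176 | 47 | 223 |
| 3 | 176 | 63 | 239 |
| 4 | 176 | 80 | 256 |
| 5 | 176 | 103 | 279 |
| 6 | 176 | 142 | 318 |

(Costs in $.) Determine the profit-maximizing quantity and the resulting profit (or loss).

Tabulate TR − TC: q=0: -176; q=1: -190; q=2: -193; q=3: -194; q=4: -196; q=5: -204; q=6: -228.
Profit is highest at q = 0. Equivalently, the lowest AVC in the table is 80/4 ≈ $20 at q = 4, and P = $15 falls below it — price never covers variable cost, so the firm shuts down and loses only its fixed cost.

q = 0 (shut down); profit = -$176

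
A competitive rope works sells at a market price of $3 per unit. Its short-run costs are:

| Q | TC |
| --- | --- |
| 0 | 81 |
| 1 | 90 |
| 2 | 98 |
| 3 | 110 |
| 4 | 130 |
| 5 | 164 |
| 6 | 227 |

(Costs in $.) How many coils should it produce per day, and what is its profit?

Compute π = P·Q − TC at each output: Q=0: -81; Q=1: -87; Q=2: -92; Q=3: -101; Q=4: -118; Q=5: -149; Q=6: -209.
Profit is highest at Q = 0. Equivalently, the lowest AVC in the table is 17/2 ≈ $8.50 at Q = 2, and P = $3 falls below it — price never covers variable cost, so the firm shuts down and loses only its fixed cost.

Q = 0 (shut down); profit = -$81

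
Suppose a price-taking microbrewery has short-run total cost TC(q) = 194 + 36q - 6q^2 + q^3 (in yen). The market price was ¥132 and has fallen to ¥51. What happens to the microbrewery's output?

Output falls from 8 to 5

AVC = 36 - 6q + q^2, minimized at q = 3 where min AVC = ¥27. MC = 36 - 12q + 3q^2.
At P = ¥132 ≥ min AVC, set P = MC on the rising branch: q = 8.
At P = ¥51 ≥ min AVC, set P = MC: q = 5. The firm stays open but cuts output.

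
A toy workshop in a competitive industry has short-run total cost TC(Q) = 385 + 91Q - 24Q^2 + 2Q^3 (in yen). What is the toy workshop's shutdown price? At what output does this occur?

¥19 per unit, at Q = 6

The firm shuts down when price falls below the minimum of average variable cost. AVC = VC/Q = 91 - 24Q + 2Q^2.
dAVC/dQ = -24 + 4Q = 0 gives Q = 6. min AVC = 91 - 24·6 + 2·6^2 = 19.
For P < ¥19 the firm produces nothing.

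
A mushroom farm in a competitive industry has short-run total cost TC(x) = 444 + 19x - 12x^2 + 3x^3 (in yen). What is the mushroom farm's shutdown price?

¥7 per unit

The shutdown price is the minimum of AVC. VC = 19x - 12x^2 + 3x^3, so AVC = 19 - 12x + 3x^2.
dAVC/dx = -12 + 6x = 0 gives x = 2. min AVC = 19 - 12·2 + 3·2^2 = 7.
The firm shuts down for any P below ¥7.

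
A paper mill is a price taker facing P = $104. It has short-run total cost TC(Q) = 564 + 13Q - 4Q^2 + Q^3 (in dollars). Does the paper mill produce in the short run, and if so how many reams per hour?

Produce at Q = 7

From TC, MC = TC'(Q) = 13 - 8Q + 3Q^2 and AVC = VC/Q = 13 - 4Q + Q^2.
AVC hits its minimum where MC = AVC, at Q = 2, giving min AVC = 13 - 4·2 + 2^2 = $9.
Because $104 ≥ $9, revenue can cover variable cost; the firm operates.
Set P = MC: 104 = 13 - 8Q + 3Q^2 → -91 - 8Q + 3Q^2 = 0. The roots are Q = -13/3 and Q = 7; the profit-maximizing output is on the rising part of MC, so Q* = 7.
Check: AVC at Q = 7 is $34 ≤ P, so revenue covers variable cost.
Profit = P·Q − TC = 104·7 − 802 = -$74, a loss, but smaller than the $564 fixed cost the firm would lose by shutting down.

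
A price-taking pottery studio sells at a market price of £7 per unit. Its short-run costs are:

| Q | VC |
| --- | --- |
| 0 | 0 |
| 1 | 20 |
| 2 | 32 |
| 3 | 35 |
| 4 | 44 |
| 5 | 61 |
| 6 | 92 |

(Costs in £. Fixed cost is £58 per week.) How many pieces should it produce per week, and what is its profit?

Q = 0 (shut down); profit = -£58

Compute π = P·Q − TC at each output: Q=0: -58; Q=1: -71; Q=2: -76; Q=3: -72; Q=4: -74; Q=5: -84; Q=6: -108.
Profit is highest at Q = 0. Equivalently, the lowest AVC in the table is 44/4 ≈ £11 at Q = 4, and P = £7 falls below it — price never covers variable cost, so the firm shuts down and loses only its fixed cost.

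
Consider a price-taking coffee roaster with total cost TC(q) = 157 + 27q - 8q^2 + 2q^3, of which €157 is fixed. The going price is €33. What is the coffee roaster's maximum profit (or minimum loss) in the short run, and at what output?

Profit = -€121 at q = 3

AVC = 27 - 8q + 2q^2; min AVC = €19 at q = 2. Since P = €33 ≥ min AVC, the firm produces.
MC = 27 - 16q + 6q^2. Setting P = MC and taking the root on the rising branch gives q* = 3.
TR = 33·3 = 99. TC = 157 + 63 = 220. Profit = 99 − 220 = -€121.
Shutting down would mean losing the fixed cost of €157, so operating at a loss of €121 is better by €36.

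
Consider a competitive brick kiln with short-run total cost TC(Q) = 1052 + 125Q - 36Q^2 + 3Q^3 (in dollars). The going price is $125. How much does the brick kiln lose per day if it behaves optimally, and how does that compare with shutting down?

Profit = -$284 at Q = 8

AVC = 125 - 36Q + 3Q^2 has its minimum $17 at Q = 6; price $125 clears that bar, so the firm operates.
With MC = 125 - 72Q + 9Q^2, P = MC on the upward-sloping part at Q* = 8.
TR = 125·8 = 1000. TC = 1052 + 232 = 1284. Profit = 1000 − 1284 = -$284.
Shutting down would mean losing the fixed cost of $1052, so operating at a loss of $284 is better by $768.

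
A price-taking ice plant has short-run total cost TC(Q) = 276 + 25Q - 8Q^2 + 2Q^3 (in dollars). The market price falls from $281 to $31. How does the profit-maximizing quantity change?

Output falls from 8 to 3

MC = 25 - 16Q + 6Q^2; the shutdown threshold is min AVC = $17 (at Q = 2).
With P = $281 above the shutdown price, P = MC gives Q = 8.
At P = $31 ≥ min AVC, set P = MC: Q = 3. The firm stays open but cuts output.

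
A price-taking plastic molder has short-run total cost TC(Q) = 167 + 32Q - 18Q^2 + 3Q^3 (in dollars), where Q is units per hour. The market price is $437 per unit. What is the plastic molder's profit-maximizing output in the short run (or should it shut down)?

Produce at Q = 9

Variable cost is VC = 32Q - 18Q^2 + 3Q^3, so AVC = VC/Q = 32 - 18Q + 3Q^2 and MC = dTC/dQ = 32 - 36Q + 9Q^2.
AVC is minimized where dAVC/dQ = -18 + 6Q = 0, at Q = 3; min AVC = 32 - 18·3 + 3·3^2 = $5.
Because $437 ≥ $5, revenue can cover variable cost; the firm operates.
Solving P = MC: -405 - 36Q + 9Q^2 = 0 ⇒ Q = -5 or 9. On the upward-sloping branch, Q* = 9.
Check: AVC at Q = 9 is $113 ≤ P, so revenue covers variable cost.
Profit = P·Q − TC = 437·9 − 1184 = $2749.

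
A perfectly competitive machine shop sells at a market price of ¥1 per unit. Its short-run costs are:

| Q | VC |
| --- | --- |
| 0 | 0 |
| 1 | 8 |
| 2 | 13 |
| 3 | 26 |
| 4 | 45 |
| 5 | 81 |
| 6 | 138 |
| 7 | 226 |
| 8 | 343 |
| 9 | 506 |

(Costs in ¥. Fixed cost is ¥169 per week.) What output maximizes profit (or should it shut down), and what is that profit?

Profit at each row (π = 1Q − TC): Q=0: -169; Q=1: -176; Q=2: -180; Q=3: -192; Q=4: -210; Q=5: -245; Q=6: -301; Q=7: -388; Q=8: -504; Q=9: -666.
Profit is highest at Q = 0. Equivalently, the lowest AVC in the table is 13/2 ≈ ¥6.50 at Q = 2, and P = ¥1 falls below it — price never covers variable cost, so the firm shuts down and loses only its fixed cost.

Q = 0 (shut down); profit = -¥169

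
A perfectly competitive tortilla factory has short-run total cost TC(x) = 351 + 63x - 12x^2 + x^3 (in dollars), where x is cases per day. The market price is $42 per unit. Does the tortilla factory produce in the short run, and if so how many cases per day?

Produce at x = 7

Strip out fixed cost: VC = 63x - 12x^2 + x^3. Then AVC = 63 - 12x + x^2 and MC = 63 - 24x + 3x^2.
AVC is minimized where dAVC/dx = -12 + 2x = 0, at x = 6; min AVC = 63 - 12·6 + 6^2 = $27.
P = $42 exceeds min AVC = $27, so the firm stays open.
Solving P = MC: 21 - 24x + 3x^2 = 0 ⇒ x = 1 or 7. On the upward-sloping branch, x* = 7.
Check: AVC at x = 7 is $28 ≤ P, so revenue covers variable cost.
Profit = P·x − TC = 42·7 − 547 = -$253, a loss, but smaller than the $351 fixed cost the firm would lose by shutting down.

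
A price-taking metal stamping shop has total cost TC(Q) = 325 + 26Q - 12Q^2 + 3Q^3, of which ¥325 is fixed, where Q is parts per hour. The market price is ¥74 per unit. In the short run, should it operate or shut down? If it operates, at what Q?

From TC, MC = TC'(Q) = 26 - 24Q + 9Q^2 and AVC = VC/Q = 26 - 12Q + 3Q^2.
AVC hits its minimum where MC = AVC, at Q = 2, giving min AVC = 26 - 12·2 + 3·2^2 = ¥14.
Because ¥74 ≥ ¥14, revenue can cover variable cost; the firm operates.
Set P = MC: 74 = 26 - 24Q + 9Q^2 → -48 - 24Q + 9Q^2 = 0. The roots are Q = -4/3 and Q = 4; the profit-maximizing output is on the rising part of MC, so Q* = 4.
Check: AVC at Q = 4 is ¥26 ≤ P, so revenue covers variable cost.
Profit = P·Q − TC = 74·4 − 429 = -¥133, a loss, but smaller than the ¥325 fixed cost the firm would lose by shutting down.

Produce at Q = 4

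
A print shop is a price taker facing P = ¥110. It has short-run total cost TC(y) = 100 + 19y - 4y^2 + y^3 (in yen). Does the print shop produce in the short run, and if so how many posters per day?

Produce at y = 7

Strip out fixed cost: VC = 19y - 4y^2 + y^3. Then AVC = 19 - 4y + y^2 and MC = 19 - 8y + 3y^2.
AVC hits its minimum where MC = AVC, at y = 2, giving min AVC = 19 - 4·2 + 2^2 = ¥15.
Since P = ¥110 ≥ min AVC = ¥15, price covers variable cost and the firm should produce.
Set P = MC: 110 = 19 - 8y + 3y^2 → -91 - 8y + 3y^2 = 0. The roots are y = -13/3 and y = 7; the profit-maximizing output is on the rising part of MC, so y* = 7.
Check: AVC at y = 7 is ¥40 ≤ P, so revenue covers variable cost.
Profit = P·y − TC = 110·7 − 380 = ¥390.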